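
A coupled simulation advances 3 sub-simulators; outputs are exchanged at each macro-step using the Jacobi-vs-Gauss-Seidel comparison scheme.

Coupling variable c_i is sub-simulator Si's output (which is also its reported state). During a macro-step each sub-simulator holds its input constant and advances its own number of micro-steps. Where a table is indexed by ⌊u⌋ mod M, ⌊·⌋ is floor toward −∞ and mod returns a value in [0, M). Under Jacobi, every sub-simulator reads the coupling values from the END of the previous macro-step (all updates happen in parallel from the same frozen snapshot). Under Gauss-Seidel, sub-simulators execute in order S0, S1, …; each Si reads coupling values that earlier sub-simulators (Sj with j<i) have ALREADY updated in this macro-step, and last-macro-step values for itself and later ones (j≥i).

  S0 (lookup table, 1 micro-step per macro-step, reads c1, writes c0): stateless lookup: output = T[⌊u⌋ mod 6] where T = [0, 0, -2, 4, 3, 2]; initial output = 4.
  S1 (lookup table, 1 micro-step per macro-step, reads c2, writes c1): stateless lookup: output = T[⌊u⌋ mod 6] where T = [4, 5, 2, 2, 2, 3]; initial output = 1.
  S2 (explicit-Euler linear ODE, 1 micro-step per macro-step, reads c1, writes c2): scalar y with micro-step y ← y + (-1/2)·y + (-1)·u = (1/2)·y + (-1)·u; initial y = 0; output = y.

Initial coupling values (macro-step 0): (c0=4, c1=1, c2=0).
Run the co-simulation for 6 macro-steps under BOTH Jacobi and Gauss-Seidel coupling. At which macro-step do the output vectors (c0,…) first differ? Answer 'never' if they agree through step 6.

first divergence at macro-step: 1

[Jacobi] macro 1: S0 reads c1=1 → after 1×micro: 0; S1 reads c2=0 → after 1×micro: 4; S2 reads c1=1 → after 1×micro: -1 ⇒ (c0=0, c1=4, c2=-1)
[Jacobi] macro 2: S0 reads c1=4 → after 1×micro: 3; S1 reads c2=-1 → after 1×micro: 3; S2 reads c1=4 → after 1×micro: -9/2 ⇒ (c0=3, c1=3, c2=-9/2)
[Jacobi] macro 3: S0 reads c1=3 → after 1×micro: 4; S1 reads c2=-9/2 → after 1×micro: 5; S2 reads c1=3 → after 1×micro: -21/4 ⇒ (c0=4, c1=5, c2=-21/4)
[Jacobi] macro 4: S0 reads c1=5 → after 1×micro: 2; S1 reads c2=-21/4 → after 1×micro: 4; S2 reads c1=5 → after 1×micro: -61/8 ⇒ (c0=2, c1=4, c2=-61/8)
[Jacobi] macro 5: S0 reads c1=4 → after 1×micro: 3; S1 reads c2=-61/8 → after 1×micro: 2; S2 reads c1=4 → after 1×micro: -125/16 ⇒ (c0=3, c1=2, c2=-125/16)
[Jacobi] macro 6: S0 reads c1=2 → after 1×micro: -2; S1 reads c2=-125/16 → after 1×micro: 2; S2 reads c1=2 → after 1×micro: -189/32 ⇒ (c0=-2, c1=2, c2=-189/32)
[Gauss-Seidel] macro 1: S0 reads c1=1 → after 1×micro: 0; S1 reads c2=0 → after 1×micro: 4; S2 reads c1=4 → after 1×micro: -4 ⇒ (c0=0, c1=4, c2=-4)
[Gauss-Seidel] macro 2: S0 reads c1=4 → after 1×micro: 3; S1 reads c2=-4 → after 1×micro: 2; S2 reads c1=2 → after 1×micro: -4 ⇒ (c0=3, c1=2, c2=-4)
[Gauss-Seidel] macro 3: S0 reads c1=2 → after 1×micro: -2; S1 reads c2=-4 → after 1×micro: 2; S2 reads c1=2 → after 1×micro: -4 ⇒ (c0=-2, c1=2, c2=-4)
[Gauss-Seidel] macro 4: S0 reads c1=2 → after 1×micro: -2; S1 reads c2=-4 → after 1×micro: 2; S2 reads c1=2 → after 1×micro: -4 ⇒ (c0=-2, c1=2, c2=-4)
[Gauss-Seidel] macro 5: S0 reads c1=2 → after 1×micro: -2; S1 reads c2=-4 → after 1×micro: 2; S2 reads c1=2 → after 1×micro: -4 ⇒ (c0=-2, c1=2, c2=-4)
[Gauss-Seidel] macro 6: S0 reads c1=2 → after 1×micro: -2; S1 reads c2=-4 → after 1×micro: 2; S2 reads c1=2 → after 1×micro: -4 ⇒ (c0=-2, c1=2, c2=-4)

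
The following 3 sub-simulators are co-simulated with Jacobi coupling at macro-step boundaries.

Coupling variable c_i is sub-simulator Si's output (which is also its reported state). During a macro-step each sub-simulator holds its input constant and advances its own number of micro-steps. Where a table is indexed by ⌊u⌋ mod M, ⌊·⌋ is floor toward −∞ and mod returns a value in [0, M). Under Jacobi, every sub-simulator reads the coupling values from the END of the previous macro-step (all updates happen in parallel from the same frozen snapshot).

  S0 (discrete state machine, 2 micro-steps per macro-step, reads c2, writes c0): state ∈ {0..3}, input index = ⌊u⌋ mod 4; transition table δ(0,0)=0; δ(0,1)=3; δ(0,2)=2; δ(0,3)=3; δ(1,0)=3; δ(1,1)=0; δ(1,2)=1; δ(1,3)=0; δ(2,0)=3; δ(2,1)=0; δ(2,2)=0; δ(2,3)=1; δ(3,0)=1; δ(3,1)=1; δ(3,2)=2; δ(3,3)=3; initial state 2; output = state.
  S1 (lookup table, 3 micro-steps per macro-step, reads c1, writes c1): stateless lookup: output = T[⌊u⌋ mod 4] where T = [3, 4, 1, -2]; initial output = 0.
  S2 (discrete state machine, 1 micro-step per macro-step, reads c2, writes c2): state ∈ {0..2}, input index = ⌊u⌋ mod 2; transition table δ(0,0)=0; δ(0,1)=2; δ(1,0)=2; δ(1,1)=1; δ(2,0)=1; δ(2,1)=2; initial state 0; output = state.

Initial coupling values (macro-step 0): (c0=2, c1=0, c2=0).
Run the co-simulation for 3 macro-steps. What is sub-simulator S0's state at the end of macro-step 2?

macro 1: S0 reads c2=0 → after 2×micro: 1; S1 reads c1=0 → after 3×micro: 3; S2 reads c2=0 → after 1×micro: 0 ⇒ (c0=1, c1=3, c2=0)
macro 2: S0 reads c2=0 → after 2×micro: 1; S1 reads c1=3 → after 3×micro: -2; S2 reads c2=0 → after 1×micro: 0 ⇒ (c0=1, c1=-2, c2=0)
macro 3: S0 reads c2=0 → after 2×micro: 1; S1 reads c1=-2 → after 3×micro: 1; S2 reads c2=0 → after 1×micro: 0 ⇒ (c0=1, c1=1, c2=0)

S0 state at macro-step 2 = 1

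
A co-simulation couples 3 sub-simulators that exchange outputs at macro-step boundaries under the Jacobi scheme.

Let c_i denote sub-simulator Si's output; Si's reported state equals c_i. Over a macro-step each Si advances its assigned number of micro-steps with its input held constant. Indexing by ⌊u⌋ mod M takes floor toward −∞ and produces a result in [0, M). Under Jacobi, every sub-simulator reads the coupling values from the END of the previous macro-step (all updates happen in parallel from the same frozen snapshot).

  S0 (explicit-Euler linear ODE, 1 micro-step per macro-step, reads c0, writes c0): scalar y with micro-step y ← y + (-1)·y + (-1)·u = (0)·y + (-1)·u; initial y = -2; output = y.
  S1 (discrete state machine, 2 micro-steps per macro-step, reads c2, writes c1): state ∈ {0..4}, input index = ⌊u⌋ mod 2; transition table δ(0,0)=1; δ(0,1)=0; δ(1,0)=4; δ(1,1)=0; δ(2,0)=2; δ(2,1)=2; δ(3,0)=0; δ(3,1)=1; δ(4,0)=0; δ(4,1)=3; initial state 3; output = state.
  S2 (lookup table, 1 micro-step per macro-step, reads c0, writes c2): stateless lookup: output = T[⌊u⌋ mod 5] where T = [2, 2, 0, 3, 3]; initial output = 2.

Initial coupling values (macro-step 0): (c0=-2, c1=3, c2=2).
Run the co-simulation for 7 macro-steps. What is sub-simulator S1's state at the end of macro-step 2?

S1 state at macro-step 2 = 0

macro 1: S0 reads c0=-2 → after 1×micro: 2; S1 reads c2=2 → after 2×micro: 1; S2 reads c0=-2 → after 1×micro: 3 ⇒ (c0=2, c1=1, c2=3)
macro 2: S0 reads c0=2 → after 1×micro: -2; S1 reads c2=3 → after 2×micro: 0; S2 reads c0=2 → after 1×micro: 0 ⇒ (c0=-2, c1=0, c2=0)
macro 3: S0 reads c0=-2 → after 1×micro: 2; S1 reads c2=0 → after 2×micro: 4; S2 reads c0=-2 → after 1×micro: 3 ⇒ (c0=2, c1=4, c2=3)
macro 4: S0 reads c0=2 → after 1×micro: -2; S1 reads c2=3 → after 2×micro: 1; S2 reads c0=2 → after 1×micro: 0 ⇒ (c0=-2, c1=1, c2=0)
macro 5: S0 reads c0=-2 → after 1×micro: 2; S1 reads c2=0 → after 2×micro: 0; S2 reads c0=-2 → after 1×micro: 3 ⇒ (c0=2, c1=0, c2=3)
macro 6: S0 reads c0=2 → after 1×micro: -2; S1 reads c2=3 → after 2×micro: 0; S2 reads c0=2 → after 1×micro: 0 ⇒ (c0=-2, c1=0, c2=0)
macro 7: S0 reads c0=-2 → after 1×micro: 2; S1 reads c2=0 → after 2×micro: 4; S2 reads c0=-2 → after 1×micro: 3 ⇒ (c0=2, c1=4, c2=3)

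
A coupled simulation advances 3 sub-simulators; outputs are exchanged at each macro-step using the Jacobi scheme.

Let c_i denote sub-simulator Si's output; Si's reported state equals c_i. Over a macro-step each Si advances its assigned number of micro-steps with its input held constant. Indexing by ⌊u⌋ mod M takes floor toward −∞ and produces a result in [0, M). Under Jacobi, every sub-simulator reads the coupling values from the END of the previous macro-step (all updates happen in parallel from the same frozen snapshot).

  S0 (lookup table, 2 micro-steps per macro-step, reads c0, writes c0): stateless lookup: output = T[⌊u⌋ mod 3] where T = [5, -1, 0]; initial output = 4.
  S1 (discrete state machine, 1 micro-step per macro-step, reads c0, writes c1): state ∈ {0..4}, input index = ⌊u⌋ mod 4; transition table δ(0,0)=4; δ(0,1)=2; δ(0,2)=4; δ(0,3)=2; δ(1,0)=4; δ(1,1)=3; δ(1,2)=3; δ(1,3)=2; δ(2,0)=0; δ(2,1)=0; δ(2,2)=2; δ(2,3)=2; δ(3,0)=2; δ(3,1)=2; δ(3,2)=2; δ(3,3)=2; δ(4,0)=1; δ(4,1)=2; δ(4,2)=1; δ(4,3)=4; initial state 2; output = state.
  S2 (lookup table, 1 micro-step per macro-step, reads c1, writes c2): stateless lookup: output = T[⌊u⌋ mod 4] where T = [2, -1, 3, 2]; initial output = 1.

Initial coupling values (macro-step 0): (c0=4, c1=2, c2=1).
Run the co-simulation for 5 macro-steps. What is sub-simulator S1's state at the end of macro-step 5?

S1 state at macro-step 5 = 0

macro 1: S0 reads c0=4 → after 2×micro: -1; S1 reads c0=4 → after 1×micro: 0; S2 reads c1=2 → after 1×micro: 3 ⇒ (c0=-1, c1=0, c2=3)
macro 2: S0 reads c0=-1 → after 2×micro: 0; S1 reads c0=-1 → after 1×micro: 2; S2 reads c1=0 → after 1×micro: 2 ⇒ (c0=0, c1=2, c2=2)
macro 3: S0 reads c0=0 → after 2×micro: 5; S1 reads c0=0 → after 1×micro: 0; S2 reads c1=2 → after 1×micro: 3 ⇒ (c0=5, c1=0, c2=3)
macro 4: S0 reads c0=5 → after 2×micro: 0; S1 reads c0=5 → after 1×micro: 2; S2 reads c1=0 → after 1×micro: 2 ⇒ (c0=0, c1=2, c2=2)
macro 5: S0 reads c0=0 → after 2×micro: 5; S1 reads c0=0 → after 1×micro: 0; S2 reads c1=2 → after 1×micro: 3 ⇒ (c0=5, c1=0, c2=3)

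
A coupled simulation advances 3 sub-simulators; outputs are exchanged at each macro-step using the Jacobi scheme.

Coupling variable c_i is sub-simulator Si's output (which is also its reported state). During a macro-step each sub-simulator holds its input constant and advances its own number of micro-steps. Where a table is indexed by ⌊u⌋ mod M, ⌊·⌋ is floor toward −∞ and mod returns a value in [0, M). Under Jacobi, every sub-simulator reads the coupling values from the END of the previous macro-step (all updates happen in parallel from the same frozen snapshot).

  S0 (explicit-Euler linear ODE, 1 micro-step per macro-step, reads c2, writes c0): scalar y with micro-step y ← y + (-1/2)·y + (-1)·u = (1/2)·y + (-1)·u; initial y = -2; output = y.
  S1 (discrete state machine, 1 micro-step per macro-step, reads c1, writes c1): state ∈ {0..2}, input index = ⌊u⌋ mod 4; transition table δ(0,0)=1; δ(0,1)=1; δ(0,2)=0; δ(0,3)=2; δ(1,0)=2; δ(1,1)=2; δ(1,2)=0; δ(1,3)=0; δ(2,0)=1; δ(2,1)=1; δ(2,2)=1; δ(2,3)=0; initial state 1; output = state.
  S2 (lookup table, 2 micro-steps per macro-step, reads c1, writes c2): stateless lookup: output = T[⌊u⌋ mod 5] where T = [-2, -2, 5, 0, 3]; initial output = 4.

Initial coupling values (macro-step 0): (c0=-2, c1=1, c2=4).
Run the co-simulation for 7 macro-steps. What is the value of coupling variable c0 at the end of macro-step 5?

c0 at macro-step 5 = -85/16

macro 1: S0 reads c2=4 → after 1×micro: -5; S1 reads c1=1 → after 1×micro: 2; S2 reads c1=1 → after 2×micro: -2 ⇒ (c0=-5, c1=2, c2=-2)
macro 2: S0 reads c2=-2 → after 1×micro: -1/2; S1 reads c1=2 → after 1×micro: 1; S2 reads c1=2 → after 2×micro: 5 ⇒ (c0=-1/2, c1=1, c2=5)
macro 3: S0 reads c2=5 → after 1×micro: -21/4; S1 reads c1=1 → after 1×micro: 2; S2 reads c1=1 → after 2×micro: -2 ⇒ (c0=-21/4, c1=2, c2=-2)
macro 4: S0 reads c2=-2 → after 1×micro: -5/8; S1 reads c1=2 → after 1×micro: 1; S2 reads c1=2 → after 2×micro: 5 ⇒ (c0=-5/8, c1=1, c2=5)
macro 5: S0 reads c2=5 → after 1×micro: -85/16; S1 reads c1=1 → after 1×micro: 2; S2 reads c1=1 → after 2×micro: -2 ⇒ (c0=-85/16, c1=2, c2=-2)
macro 6: S0 reads c2=-2 → after 1×micro: -21/32; S1 reads c1=2 → after 1×micro: 1; S2 reads c1=2 → after 2×micro: 5 ⇒ (c0=-21/32, c1=1, c2=5)
macro 7: S0 reads c2=5 → after 1×micro: -341/64; S1 reads c1=1 → after 1×micro: 2; S2 reads c1=1 → after 2×micro: -2 ⇒ (c0=-341/64, c1=2, c2=-2)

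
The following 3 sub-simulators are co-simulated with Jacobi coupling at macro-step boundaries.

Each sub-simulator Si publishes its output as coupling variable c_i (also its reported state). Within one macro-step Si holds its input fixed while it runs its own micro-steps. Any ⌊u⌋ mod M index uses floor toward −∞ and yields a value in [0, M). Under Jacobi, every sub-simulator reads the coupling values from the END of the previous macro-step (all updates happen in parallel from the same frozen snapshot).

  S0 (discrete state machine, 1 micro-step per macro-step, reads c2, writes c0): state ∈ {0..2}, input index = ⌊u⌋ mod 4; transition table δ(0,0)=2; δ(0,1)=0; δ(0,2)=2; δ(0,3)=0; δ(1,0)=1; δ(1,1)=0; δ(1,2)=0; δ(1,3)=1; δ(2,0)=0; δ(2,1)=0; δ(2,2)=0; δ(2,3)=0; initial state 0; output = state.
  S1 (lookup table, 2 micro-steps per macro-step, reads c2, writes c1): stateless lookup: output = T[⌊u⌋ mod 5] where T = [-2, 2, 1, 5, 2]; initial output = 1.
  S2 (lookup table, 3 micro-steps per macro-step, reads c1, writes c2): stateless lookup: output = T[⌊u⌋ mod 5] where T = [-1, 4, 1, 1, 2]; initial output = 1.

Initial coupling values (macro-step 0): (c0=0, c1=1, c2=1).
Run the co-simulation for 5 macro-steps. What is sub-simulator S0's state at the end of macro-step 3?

macro 1: S0 reads c2=1 → after 1×micro: 0; S1 reads c2=1 → after 2×micro: 2; S2 reads c1=1 → after 3×micro: 4 ⇒ (c0=0, c1=2, c2=4)
macro 2: S0 reads c2=4 → after 1×micro: 2; S1 reads c2=4 → after 2×micro: 2; S2 reads c1=2 → after 3×micro: 1 ⇒ (c0=2, c1=2, c2=1)
macro 3: S0 reads c2=1 → after 1×micro: 0; S1 reads c2=1 → after 2×micro: 2; S2 reads c1=2 → after 3×micro: 1 ⇒ (c0=0, c1=2, c2=1)
macro 4: S0 reads c2=1 → after 1×micro: 0; S1 reads c2=1 → after 2×micro: 2; S2 reads c1=2 → after 3×micro: 1 ⇒ (c0=0, c1=2, c2=1)
macro 5: S0 reads c2=1 → after 1×micro: 0; S1 reads c2=1 → after 2×micro: 2; S2 reads c1=2 → after 3×micro: 1 ⇒ (c0=0, c1=2, c2=1)

S0 state at macro-step 3 = 0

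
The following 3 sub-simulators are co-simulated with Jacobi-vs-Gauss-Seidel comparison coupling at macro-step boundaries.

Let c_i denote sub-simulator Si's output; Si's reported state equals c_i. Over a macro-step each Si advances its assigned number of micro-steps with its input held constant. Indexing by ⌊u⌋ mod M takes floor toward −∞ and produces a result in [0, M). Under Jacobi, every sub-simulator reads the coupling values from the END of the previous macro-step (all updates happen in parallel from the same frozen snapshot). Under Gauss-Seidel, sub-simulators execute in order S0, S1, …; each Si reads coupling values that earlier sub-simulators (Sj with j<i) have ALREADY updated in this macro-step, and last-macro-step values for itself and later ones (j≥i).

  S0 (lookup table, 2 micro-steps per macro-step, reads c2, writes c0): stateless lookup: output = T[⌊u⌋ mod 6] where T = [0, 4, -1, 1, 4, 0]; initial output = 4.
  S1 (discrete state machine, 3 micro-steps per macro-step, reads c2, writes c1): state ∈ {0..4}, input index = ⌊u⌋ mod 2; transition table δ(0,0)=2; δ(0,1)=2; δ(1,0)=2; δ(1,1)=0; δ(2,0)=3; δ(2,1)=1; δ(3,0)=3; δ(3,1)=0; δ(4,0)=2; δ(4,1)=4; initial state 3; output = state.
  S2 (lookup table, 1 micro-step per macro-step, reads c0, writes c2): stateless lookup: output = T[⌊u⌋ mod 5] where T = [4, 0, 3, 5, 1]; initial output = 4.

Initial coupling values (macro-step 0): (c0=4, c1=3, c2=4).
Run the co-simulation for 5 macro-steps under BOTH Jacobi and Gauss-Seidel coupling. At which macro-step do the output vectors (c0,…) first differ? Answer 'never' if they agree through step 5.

first divergence at macro-step: never

[Jacobi] macro 1: S0 reads c2=4 → after 2×micro: 4; S1 reads c2=4 → after 3×micro: 3; S2 reads c0=4 → after 1×micro: 1 ⇒ (c0=4, c1=3, c2=1)
[Jacobi] macro 2: S0 reads c2=1 → after 2×micro: 4; S1 reads c2=1 → after 3×micro: 1; S2 reads c0=4 → after 1×micro: 1 ⇒ (c0=4, c1=1, c2=1)
[Jacobi] macro 3: S0 reads c2=1 → after 2×micro: 4; S1 reads c2=1 → after 3×micro: 1; S2 reads c0=4 → after 1×micro: 1 ⇒ (c0=4, c1=1, c2=1)
[Jacobi] macro 4: S0 reads c2=1 → after 2×micro: 4; S1 reads c2=1 → after 3×micro: 1; S2 reads c0=4 → after 1×micro: 1 ⇒ (c0=4, c1=1, c2=1)
[Jacobi] macro 5: S0 reads c2=1 → after 2×micro: 4; S1 reads c2=1 → after 3×micro: 1; S2 reads c0=4 → after 1×micro: 1 ⇒ (c0=4, c1=1, c2=1)
[Gauss-Seidel] macro 1: S0 reads c2=4 → after 2×micro: 4; S1 reads c2=4 → after 3×micro: 3; S2 reads c0=4 → after 1×micro: 1 ⇒ (c0=4, c1=3, c2=1)
[Gauss-Seidel] macro 2: S0 reads c2=1 → after 2×micro: 4; S1 reads c2=1 → after 3×micro: 1; S2 reads c0=4 → after 1×micro: 1 ⇒ (c0=4, c1=1, c2=1)
[Gauss-Seidel] macro 3: S0 reads c2=1 → after 2×micro: 4; S1 reads c2=1 → after 3×micro: 1; S2 reads c0=4 → after 1×micro: 1 ⇒ (c0=4, c1=1, c2=1)
[Gauss-Seidel] macro 4: S0 reads c2=1 → after 2×micro: 4; S1 reads c2=1 → after 3×micro: 1; S2 reads c0=4 → after 1×micro: 1 ⇒ (c0=4, c1=1, c2=1)
[Gauss-Seidel] macro 5: S0 reads c2=1 → after 2×micro: 4; S1 reads c2=1 → after 3×micro: 1; S2 reads c0=4 → after 1×micro: 1 ⇒ (c0=4, c1=1, c2=1)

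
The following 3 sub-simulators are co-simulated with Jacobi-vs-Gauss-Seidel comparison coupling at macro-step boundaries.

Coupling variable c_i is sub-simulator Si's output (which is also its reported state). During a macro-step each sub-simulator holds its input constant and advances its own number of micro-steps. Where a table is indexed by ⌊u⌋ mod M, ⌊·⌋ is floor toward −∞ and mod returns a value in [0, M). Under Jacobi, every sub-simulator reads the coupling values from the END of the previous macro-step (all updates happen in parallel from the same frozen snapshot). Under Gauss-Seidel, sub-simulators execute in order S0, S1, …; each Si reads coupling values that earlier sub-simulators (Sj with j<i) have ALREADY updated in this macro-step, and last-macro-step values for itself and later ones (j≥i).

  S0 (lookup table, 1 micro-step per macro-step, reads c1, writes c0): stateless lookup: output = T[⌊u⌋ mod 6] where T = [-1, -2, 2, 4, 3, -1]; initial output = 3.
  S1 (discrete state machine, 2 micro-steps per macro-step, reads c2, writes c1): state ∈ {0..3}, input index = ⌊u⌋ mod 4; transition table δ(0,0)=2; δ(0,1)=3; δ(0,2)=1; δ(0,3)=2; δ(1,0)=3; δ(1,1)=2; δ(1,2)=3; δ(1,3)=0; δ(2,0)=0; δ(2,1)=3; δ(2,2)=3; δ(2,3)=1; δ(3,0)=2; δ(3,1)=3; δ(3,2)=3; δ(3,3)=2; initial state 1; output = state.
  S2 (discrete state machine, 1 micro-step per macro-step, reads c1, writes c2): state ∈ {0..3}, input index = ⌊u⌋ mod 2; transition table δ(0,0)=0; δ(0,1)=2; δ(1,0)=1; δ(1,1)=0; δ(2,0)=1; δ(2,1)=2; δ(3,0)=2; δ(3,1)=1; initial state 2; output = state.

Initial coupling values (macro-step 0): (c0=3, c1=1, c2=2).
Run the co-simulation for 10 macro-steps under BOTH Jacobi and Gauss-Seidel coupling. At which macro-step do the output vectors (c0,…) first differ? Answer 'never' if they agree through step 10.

first divergence at macro-step: never

[Jacobi] macro 1: S0 reads c1=1 → after 1×micro: -2; S1 reads c2=2 → after 2×micro: 3; S2 reads c1=1 → after 1×micro: 2 ⇒ (c0=-2, c1=3, c2=2)
[Jacobi] macro 2: S0 reads c1=3 → after 1×micro: 4; S1 reads c2=2 → after 2×micro: 3; S2 reads c1=3 → after 1×micro: 2 ⇒ (c0=4, c1=3, c2=2)
[Jacobi] macro 3: S0 reads c1=3 → after 1×micro: 4; S1 reads c2=2 → after 2×micro: 3; S2 reads c1=3 → after 1×micro: 2 ⇒ (c0=4, c1=3, c2=2)
[Jacobi] macro 4: S0 reads c1=3 → after 1×micro: 4; S1 reads c2=2 → after 2×micro: 3; S2 reads c1=3 → after 1×micro: 2 ⇒ (c0=4, c1=3, c2=2)
[Jacobi] macro 5: S0 reads c1=3 → after 1×micro: 4; S1 reads c2=2 → after 2×micro: 3; S2 reads c1=3 → after 1×micro: 2 ⇒ (c0=4, c1=3, c2=2)
[Jacobi] macro 6: S0 reads c1=3 → after 1×micro: 4; S1 reads c2=2 → after 2×micro: 3; S2 reads c1=3 → after 1×micro: 2 ⇒ (c0=4, c1=3, c2=2)
[Jacobi] macro 7: S0 reads c1=3 → after 1×micro: 4; S1 reads c2=2 → after 2×micro: 3; S2 reads c1=3 → after 1×micro: 2 ⇒ (c0=4, c1=3, c2=2)
[Jacobi] macro 8: S0 reads c1=3 → after 1×micro: 4; S1 reads c2=2 → after 2×micro: 3; S2 reads c1=3 → after 1×micro: 2 ⇒ (c0=4, c1=3, c2=2)
[Jacobi] macro 9: S0 reads c1=3 → after 1×micro: 4; S1 reads c2=2 → after 2×micro: 3; S2 reads c1=3 → after 1×micro: 2 ⇒ (c0=4, c1=3, c2=2)
[Jacobi] macro 10: S0 reads c1=3 → after 1×micro: 4; S1 reads c2=2 → after 2×micro: 3; S2 reads c1=3 → after 1×micro: 2 ⇒ (c0=4, c1=3, c2=2)
[Gauss-Seidel] macro 1: S0 reads c1=1 → after 1×micro: -2; S1 reads c2=2 → after 2×micro: 3; S2 reads c1=3 → after 1×micro: 2 ⇒ (c0=-2, c1=3, c2=2)
[Gauss-Seidel] macro 2: S0 reads c1=3 → after 1×micro: 4; S1 reads c2=2 → after 2×micro: 3; S2 reads c1=3 → after 1×micro: 2 ⇒ (c0=4, c1=3, c2=2)
[Gauss-Seidel] macro 3: S0 reads c1=3 → after 1×micro: 4; S1 reads c2=2 → after 2×micro: 3; S2 reads c1=3 → after 1×micro: 2 ⇒ (c0=4, c1=3, c2=2)
[Gauss-Seidel] macro 4: S0 reads c1=3 → after 1×micro: 4; S1 reads c2=2 → after 2×micro: 3; S2 reads c1=3 → after 1×micro: 2 ⇒ (c0=4, c1=3, c2=2)
[Gauss-Seidel] macro 5: S0 reads c1=3 → after 1×micro: 4; S1 reads c2=2 → after 2×micro: 3; S2 reads c1=3 → after 1×micro: 2 ⇒ (c0=4, c1=3, c2=2)
[Gauss-Seidel] macro 6: S0 reads c1=3 → after 1×micro: 4; S1 reads c2=2 → after 2×micro: 3; S2 reads c1=3 → after 1×micro: 2 ⇒ (c0=4, c1=3, c2=2)
[Gauss-Seidel] macro 7: S0 reads c1=3 → after 1×micro: 4; S1 reads c2=2 → after 2×micro: 3; S2 reads c1=3 → after 1×micro: 2 ⇒ (c0=4, c1=3, c2=2)
[Gauss-Seidel] macro 8: S0 reads c1=3 → after 1×micro: 4; S1 reads c2=2 → after 2×micro: 3; S2 reads c1=3 → after 1×micro: 2 ⇒ (c0=4, c1=3, c2=2)
[Gauss-Seidel] macro 9: S0 reads c1=3 → after 1×micro: 4; S1 reads c2=2 → after 2×micro: 3; S2 reads c1=3 → after 1×micro: 2 ⇒ (c0=4, c1=3, c2=2)
[Gauss-Seidel] macro 10: S0 reads c1=3 → after 1×micro: 4; S1 reads c2=2 → after 2×micro: 3; S2 reads c1=3 → after 1×micro: 2 ⇒ (c0=4, c1=3, c2=2)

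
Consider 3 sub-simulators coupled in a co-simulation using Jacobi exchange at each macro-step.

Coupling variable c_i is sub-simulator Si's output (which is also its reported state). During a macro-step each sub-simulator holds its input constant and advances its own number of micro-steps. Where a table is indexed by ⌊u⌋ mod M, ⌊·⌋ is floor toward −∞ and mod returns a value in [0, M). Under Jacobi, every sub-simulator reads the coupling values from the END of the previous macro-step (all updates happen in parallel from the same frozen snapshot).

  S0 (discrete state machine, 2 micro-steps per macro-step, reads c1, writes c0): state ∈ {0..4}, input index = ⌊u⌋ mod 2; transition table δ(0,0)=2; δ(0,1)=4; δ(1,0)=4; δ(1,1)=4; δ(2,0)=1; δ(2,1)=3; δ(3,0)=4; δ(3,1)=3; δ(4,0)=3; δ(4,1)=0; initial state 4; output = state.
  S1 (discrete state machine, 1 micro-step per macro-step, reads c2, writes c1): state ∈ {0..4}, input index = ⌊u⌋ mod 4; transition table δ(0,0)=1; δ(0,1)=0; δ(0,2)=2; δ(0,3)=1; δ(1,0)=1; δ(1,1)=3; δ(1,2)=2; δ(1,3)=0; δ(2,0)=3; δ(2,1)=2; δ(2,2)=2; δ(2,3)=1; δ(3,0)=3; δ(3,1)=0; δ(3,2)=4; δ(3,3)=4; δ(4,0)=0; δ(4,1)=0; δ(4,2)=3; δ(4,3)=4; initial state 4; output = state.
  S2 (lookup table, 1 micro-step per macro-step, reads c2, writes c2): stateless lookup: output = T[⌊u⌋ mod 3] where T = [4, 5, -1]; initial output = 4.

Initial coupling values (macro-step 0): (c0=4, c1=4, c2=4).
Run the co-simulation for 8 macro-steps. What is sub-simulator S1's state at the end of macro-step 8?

S1 state at macro-step 8 = 0

macro 1: S0 reads c1=4 → after 2×micro: 4; S1 reads c2=4 → after 1×micro: 0; S2 reads c2=4 → after 1×micro: 5 ⇒ (c0=4, c1=0, c2=5)
macro 2: S0 reads c1=0 → after 2×micro: 4; S1 reads c2=5 → after 1×micro: 0; S2 reads c2=5 → after 1×micro: -1 ⇒ (c0=4, c1=0, c2=-1)
macro 3: S0 reads c1=0 → after 2×micro: 4; S1 reads c2=-1 → after 1×micro: 1; S2 reads c2=-1 → after 1×micro: -1 ⇒ (c0=4, c1=1, c2=-1)
macro 4: S0 reads c1=1 → after 2×micro: 4; S1 reads c2=-1 → after 1×micro: 0; S2 reads c2=-1 → after 1×micro: -1 ⇒ (c0=4, c1=0, c2=-1)
macro 5: S0 reads c1=0 → after 2×micro: 4; S1 reads c2=-1 → after 1×micro: 1; S2 reads c2=-1 → after 1×micro: -1 ⇒ (c0=4, c1=1, c2=-1)
macro 6: S0 reads c1=1 → after 2×micro: 4; S1 reads c2=-1 → after 1×micro: 0; S2 reads c2=-1 → after 1×micro: -1 ⇒ (c0=4, c1=0, c2=-1)
macro 7: S0 reads c1=0 → after 2×micro: 4; S1 reads c2=-1 → after 1×micro: 1; S2 reads c2=-1 → after 1×micro: -1 ⇒ (c0=4, c1=1, c2=-1)
macro 8: S0 reads c1=1 → after 2×micro: 4; S1 reads c2=-1 → after 1×micro: 0; S2 reads c2=-1 → after 1×micro: -1 ⇒ (c0=4, c1=0, c2=-1)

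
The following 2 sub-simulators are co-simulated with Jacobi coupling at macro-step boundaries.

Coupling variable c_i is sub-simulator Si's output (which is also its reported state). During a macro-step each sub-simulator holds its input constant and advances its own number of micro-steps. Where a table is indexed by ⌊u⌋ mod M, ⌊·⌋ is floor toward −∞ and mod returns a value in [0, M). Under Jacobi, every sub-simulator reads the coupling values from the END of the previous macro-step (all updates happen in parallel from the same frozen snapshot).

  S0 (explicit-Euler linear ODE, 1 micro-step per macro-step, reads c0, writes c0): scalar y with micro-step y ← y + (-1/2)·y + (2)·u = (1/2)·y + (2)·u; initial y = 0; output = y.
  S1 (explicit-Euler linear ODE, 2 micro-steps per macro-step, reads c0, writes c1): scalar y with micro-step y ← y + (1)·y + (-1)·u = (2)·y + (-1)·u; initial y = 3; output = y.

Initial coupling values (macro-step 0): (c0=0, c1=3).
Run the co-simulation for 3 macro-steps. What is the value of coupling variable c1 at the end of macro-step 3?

c1 at macro-step 3 = 192

macro 1: S0 reads c0=0 → after 1×micro: 0; S1 reads c0=0 → after 2×micro: 12 ⇒ (c0=0, c1=12)
macro 2: S0 reads c0=0 → after 1×micro: 0; S1 reads c0=0 → after 2×micro: 48 ⇒ (c0=0, c1=48)
macro 3: S0 reads c0=0 → after 1×micro: 0; S1 reads c0=0 → after 2×micro: 192 ⇒ (c0=0, c1=192)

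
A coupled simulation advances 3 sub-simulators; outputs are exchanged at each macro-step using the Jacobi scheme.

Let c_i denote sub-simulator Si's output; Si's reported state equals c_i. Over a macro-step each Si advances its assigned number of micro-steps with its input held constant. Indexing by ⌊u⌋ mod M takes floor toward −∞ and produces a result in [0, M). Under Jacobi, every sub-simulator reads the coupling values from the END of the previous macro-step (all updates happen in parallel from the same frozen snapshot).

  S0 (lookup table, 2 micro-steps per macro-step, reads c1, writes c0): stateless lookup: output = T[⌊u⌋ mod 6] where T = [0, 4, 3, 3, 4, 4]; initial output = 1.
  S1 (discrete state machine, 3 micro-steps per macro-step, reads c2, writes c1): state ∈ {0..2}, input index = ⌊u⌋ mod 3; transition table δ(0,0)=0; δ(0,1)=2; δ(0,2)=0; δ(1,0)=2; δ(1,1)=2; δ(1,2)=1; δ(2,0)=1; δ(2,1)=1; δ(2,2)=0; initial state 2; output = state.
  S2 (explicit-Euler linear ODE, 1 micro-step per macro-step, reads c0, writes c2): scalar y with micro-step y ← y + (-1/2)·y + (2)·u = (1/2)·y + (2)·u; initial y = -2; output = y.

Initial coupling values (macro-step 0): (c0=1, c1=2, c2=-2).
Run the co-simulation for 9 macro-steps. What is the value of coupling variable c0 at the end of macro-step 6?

c0 at macro-step 6 = 4

macro 1: S0 reads c1=2 → after 2×micro: 3; S1 reads c2=-2 → after 3×micro: 1; S2 reads c0=1 → after 1×micro: 1 ⇒ (c0=3, c1=1, c2=1)
macro 2: S0 reads c1=1 → after 2×micro: 4; S1 reads c2=1 → after 3×micro: 2; S2 reads c0=3 → after 1×micro: 13/2 ⇒ (c0=4, c1=2, c2=13/2)
macro 3: S0 reads c1=2 → after 2×micro: 3; S1 reads c2=13/2 → after 3×micro: 1; S2 reads c0=4 → after 1×micro: 45/4 ⇒ (c0=3, c1=1, c2=45/4)
macro 4: S0 reads c1=1 → after 2×micro: 4; S1 reads c2=45/4 → after 3×micro: 1; S2 reads c0=3 → after 1×micro: 93/8 ⇒ (c0=4, c1=1, c2=93/8)
macro 5: S0 reads c1=1 → after 2×micro: 4; S1 reads c2=93/8 → after 3×micro: 1; S2 reads c0=4 → after 1×micro: 221/16 ⇒ (c0=4, c1=1, c2=221/16)
macro 6: S0 reads c1=1 → after 2×micro: 4; S1 reads c2=221/16 → after 3×micro: 2; S2 reads c0=4 → after 1×micro: 477/32 ⇒ (c0=4, c1=2, c2=477/32)
macro 7: S0 reads c1=2 → after 2×micro: 3; S1 reads c2=477/32 → after 3×micro: 0; S2 reads c0=4 → after 1×micro: 989/64 ⇒ (c0=3, c1=0, c2=989/64)
macro 8: S0 reads c1=0 → after 2×micro: 0; S1 reads c2=989/64 → after 3×micro: 0; S2 reads c0=3 → after 1×micro: 1757/128 ⇒ (c0=0, c1=0, c2=1757/128)
macro 9: S0 reads c1=0 → after 2×micro: 0; S1 reads c2=1757/128 → after 3×micro: 2; S2 reads c0=0 → after 1×micro: 1757/256 ⇒ (c0=0, c1=2, c2=1757/256)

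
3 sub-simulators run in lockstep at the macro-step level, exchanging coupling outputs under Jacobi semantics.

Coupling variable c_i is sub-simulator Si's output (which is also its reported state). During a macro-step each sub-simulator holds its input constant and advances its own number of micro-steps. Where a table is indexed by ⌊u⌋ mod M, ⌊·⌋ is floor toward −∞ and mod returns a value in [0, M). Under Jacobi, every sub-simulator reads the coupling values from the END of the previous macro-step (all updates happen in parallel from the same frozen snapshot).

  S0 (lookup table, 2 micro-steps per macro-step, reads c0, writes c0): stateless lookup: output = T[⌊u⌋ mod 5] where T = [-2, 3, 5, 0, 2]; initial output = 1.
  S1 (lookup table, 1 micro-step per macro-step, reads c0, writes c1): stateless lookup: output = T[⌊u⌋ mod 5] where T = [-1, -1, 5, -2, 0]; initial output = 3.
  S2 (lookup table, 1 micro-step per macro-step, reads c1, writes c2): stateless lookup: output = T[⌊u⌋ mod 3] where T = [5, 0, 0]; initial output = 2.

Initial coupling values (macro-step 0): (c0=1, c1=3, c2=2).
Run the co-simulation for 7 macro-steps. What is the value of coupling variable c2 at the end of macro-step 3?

macro 1: S0 reads c0=1 → after 2×micro: 3; S1 reads c0=1 → after 1×micro: -1; S2 reads c1=3 → after 1×micro: 5 ⇒ (c0=3, c1=-1, c2=5)
macro 2: S0 reads c0=3 → after 2×micro: 0; S1 reads c0=3 → after 1×micro: -2; S2 reads c1=-1 → after 1×micro: 0 ⇒ (c0=0, c1=-2, c2=0)
macro 3: S0 reads c0=0 → after 2×micro: -2; S1 reads c0=0 → after 1×micro: -1; S2 reads c1=-2 → after 1×micro: 0 ⇒ (c0=-2, c1=-1, c2=0)
macro 4: S0 reads c0=-2 → after 2×micro: 0; S1 reads c0=-2 → after 1×micro: -2; S2 reads c1=-1 → after 1×micro: 0 ⇒ (c0=0, c1=-2, c2=0)
macro 5: S0 reads c0=0 → after 2×micro: -2; S1 reads c0=0 → after 1×micro: -1; S2 reads c1=-2 → after 1×micro: 0 ⇒ (c0=-2, c1=-1, c2=0)
macro 6: S0 reads c0=-2 → after 2×micro: 0; S1 reads c0=-2 → after 1×micro: -2; S2 reads c1=-1 → after 1×micro: 0 ⇒ (c0=0, c1=-2, c2=0)
macro 7: S0 reads c0=0 → after 2×micro: -2; S1 reads c0=0 → after 1×micro: -1; S2 reads c1=-2 → after 1×micro: 0 ⇒ (c0=-2, c1=-1, c2=0)

c2 at macro-step 3 = 0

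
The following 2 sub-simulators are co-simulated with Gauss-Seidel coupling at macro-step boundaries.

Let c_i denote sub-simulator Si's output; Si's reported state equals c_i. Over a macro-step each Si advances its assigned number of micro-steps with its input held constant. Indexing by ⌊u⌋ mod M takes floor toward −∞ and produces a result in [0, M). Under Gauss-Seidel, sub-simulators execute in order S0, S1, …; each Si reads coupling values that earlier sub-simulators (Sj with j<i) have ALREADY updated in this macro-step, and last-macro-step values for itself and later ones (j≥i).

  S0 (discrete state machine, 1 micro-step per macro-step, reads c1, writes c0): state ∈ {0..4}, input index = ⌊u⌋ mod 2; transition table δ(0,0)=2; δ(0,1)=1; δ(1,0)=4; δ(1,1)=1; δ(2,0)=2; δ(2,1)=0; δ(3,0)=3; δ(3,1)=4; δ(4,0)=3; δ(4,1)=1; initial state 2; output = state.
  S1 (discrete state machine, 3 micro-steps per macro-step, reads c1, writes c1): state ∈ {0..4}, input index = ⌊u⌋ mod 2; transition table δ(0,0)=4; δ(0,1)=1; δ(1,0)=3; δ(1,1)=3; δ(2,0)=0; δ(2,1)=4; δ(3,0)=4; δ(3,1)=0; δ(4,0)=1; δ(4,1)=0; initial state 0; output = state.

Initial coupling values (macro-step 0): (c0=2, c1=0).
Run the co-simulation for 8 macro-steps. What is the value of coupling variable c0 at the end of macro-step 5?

c0 at macro-step 5 = 1

macro 1: S0 reads c1=0 → after 1×micro: 2; S1 reads c1=0 → after 3×micro: 3 ⇒ (c0=2, c1=3)
macro 2: S0 reads c1=3 → after 1×micro: 0; S1 reads c1=3 → after 3×micro: 3 ⇒ (c0=0, c1=3)
macro 3: S0 reads c1=3 → after 1×micro: 1; S1 reads c1=3 → after 3×micro: 3 ⇒ (c0=1, c1=3)
macro 4: S0 reads c1=3 → after 1×micro: 1; S1 reads c1=3 → after 3×micro: 3 ⇒ (c0=1, c1=3)
macro 5: S0 reads c1=3 → after 1×micro: 1; S1 reads c1=3 → after 3×micro: 3 ⇒ (c0=1, c1=3)
macro 6: S0 reads c1=3 → after 1×micro: 1; S1 reads c1=3 → after 3×micro: 3 ⇒ (c0=1, c1=3)
macro 7: S0 reads c1=3 → after 1×micro: 1; S1 reads c1=3 → after 3×micro: 3 ⇒ (c0=1, c1=3)
macro 8: S0 reads c1=3 → after 1×micro: 1; S1 reads c1=3 → after 3×micro: 3 ⇒ (c0=1, c1=3)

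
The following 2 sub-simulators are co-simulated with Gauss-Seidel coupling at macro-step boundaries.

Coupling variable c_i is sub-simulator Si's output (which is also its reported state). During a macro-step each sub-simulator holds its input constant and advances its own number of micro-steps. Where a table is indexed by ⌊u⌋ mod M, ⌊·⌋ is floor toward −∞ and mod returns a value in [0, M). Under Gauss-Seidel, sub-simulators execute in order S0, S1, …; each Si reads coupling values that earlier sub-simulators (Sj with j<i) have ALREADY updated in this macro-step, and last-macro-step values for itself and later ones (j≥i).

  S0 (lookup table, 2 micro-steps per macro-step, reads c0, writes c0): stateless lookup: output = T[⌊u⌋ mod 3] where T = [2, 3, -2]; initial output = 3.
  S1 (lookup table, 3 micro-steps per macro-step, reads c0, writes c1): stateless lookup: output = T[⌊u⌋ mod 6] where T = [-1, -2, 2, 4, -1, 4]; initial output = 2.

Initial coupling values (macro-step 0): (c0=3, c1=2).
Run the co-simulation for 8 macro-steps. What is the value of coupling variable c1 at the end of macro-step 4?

macro 1: S0 reads c0=3 → after 2×micro: 2; S1 reads c0=2 → after 3×micro: 2 ⇒ (c0=2, c1=2)
macro 2: S0 reads c0=2 → after 2×micro: -2; S1 reads c0=-2 → after 3×micro: -1 ⇒ (c0=-2, c1=-1)
macro 3: S0 reads c0=-2 → after 2×micro: 3; S1 reads c0=3 → after 3×micro: 4 ⇒ (c0=3, c1=4)
macro 4: S0 reads c0=3 → after 2×micro: 2; S1 reads c0=2 → after 3×micro: 2 ⇒ (c0=2, c1=2)
macro 5: S0 reads c0=2 → after 2×micro: -2; S1 reads c0=-2 → after 3×micro: -1 ⇒ (c0=-2, c1=-1)
macro 6: S0 reads c0=-2 → after 2×micro: 3; S1 reads c0=3 → after 3×micro: 4 ⇒ (c0=3, c1=4)
macro 7: S0 reads c0=3 → after 2×micro: 2; S1 reads c0=2 → after 3×micro: 2 ⇒ (c0=2, c1=2)
macro 8: S0 reads c0=2 → after 2×micro: -2; S1 reads c0=-2 → after 3×micro: -1 ⇒ (c0=-2, c1=-1)

c1 at macro-step 4 = 2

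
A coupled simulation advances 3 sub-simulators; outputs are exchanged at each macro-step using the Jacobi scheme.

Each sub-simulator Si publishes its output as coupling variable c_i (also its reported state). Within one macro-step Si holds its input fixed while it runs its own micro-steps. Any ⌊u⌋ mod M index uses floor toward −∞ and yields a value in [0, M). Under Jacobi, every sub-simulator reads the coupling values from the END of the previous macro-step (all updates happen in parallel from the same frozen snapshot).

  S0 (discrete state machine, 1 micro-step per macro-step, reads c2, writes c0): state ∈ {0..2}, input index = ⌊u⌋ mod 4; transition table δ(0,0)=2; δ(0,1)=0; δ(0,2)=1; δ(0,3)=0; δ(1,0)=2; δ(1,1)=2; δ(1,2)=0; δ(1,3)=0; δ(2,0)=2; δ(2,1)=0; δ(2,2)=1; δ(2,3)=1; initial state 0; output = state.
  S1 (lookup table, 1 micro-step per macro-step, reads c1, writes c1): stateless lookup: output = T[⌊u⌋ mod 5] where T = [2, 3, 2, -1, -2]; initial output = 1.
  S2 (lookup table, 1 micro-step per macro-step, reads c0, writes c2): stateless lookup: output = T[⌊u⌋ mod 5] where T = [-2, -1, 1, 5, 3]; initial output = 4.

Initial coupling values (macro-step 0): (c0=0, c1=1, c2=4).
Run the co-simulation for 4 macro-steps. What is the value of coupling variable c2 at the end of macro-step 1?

c2 at macro-step 1 = -2

macro 1: S0 reads c2=4 → after 1×micro: 2; S1 reads c1=1 → after 1×micro: 3; S2 reads c0=0 → after 1×micro: -2 ⇒ (c0=2, c1=3, c2=-2)
macro 2: S0 reads c2=-2 → after 1×micro: 1; S1 reads c1=3 → after 1×micro: -1; S2 reads c0=2 → after 1×micro: 1 ⇒ (c0=1, c1=-1, c2=1)
macro 3: S0 reads c2=1 → after 1×micro: 2; S1 reads c1=-1 → after 1×micro: -2; S2 reads c0=1 → after 1×micro: -1 ⇒ (c0=2, c1=-2, c2=-1)
macro 4: S0 reads c2=-1 → after 1×micro: 1; S1 reads c1=-2 → after 1×micro: -1; S2 reads c0=2 → after 1×micro: 1 ⇒ (c0=1, c1=-1, c2=1)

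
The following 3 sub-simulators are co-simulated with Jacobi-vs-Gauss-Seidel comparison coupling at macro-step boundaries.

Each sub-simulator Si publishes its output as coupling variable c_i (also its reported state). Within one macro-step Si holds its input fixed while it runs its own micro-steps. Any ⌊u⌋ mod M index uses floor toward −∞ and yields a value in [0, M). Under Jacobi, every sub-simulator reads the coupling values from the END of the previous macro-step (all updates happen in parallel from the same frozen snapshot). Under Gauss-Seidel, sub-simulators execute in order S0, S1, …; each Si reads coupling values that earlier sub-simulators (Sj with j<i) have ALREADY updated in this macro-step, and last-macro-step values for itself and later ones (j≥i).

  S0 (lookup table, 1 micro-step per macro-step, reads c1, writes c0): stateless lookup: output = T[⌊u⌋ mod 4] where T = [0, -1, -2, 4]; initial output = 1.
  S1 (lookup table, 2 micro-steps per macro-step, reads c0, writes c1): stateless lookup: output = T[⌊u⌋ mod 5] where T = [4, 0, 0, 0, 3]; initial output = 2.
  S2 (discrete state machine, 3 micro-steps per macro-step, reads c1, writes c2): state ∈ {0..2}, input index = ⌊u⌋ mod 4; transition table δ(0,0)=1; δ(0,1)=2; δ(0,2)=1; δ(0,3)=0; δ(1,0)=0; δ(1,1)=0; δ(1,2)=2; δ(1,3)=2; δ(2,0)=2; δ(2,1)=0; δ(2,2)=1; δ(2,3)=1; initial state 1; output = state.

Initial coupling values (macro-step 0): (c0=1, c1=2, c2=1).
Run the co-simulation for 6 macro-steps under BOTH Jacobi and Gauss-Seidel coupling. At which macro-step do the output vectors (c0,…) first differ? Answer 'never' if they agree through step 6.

[Jacobi] macro 1: S0 reads c1=2 → after 1×micro: -2; S1 reads c0=1 → after 2×micro: 0; S2 reads c1=2 → after 3×micro: 2 ⇒ (c0=-2, c1=0, c2=2)
[Jacobi] macro 2: S0 reads c1=0 → after 1×micro: 0; S1 reads c0=-2 → after 2×micro: 0; S2 reads c1=0 → after 3×micro: 2 ⇒ (c0=0, c1=0, c2=2)
[Jacobi] macro 3: S0 reads c1=0 → after 1×micro: 0; S1 reads c0=0 → after 2×micro: 4; S2 reads c1=0 → after 3×micro: 2 ⇒ (c0=0, c1=4, c2=2)
[Jacobi] macro 4: S0 reads c1=4 → after 1×micro: 0; S1 reads c0=0 → after 2×micro: 4; S2 reads c1=4 → after 3×micro: 2 ⇒ (c0=0, c1=4, c2=2)
[Jacobi] macro 5: S0 reads c1=4 → after 1×micro: 0; S1 reads c0=0 → after 2×micro: 4; S2 reads c1=4 → after 3×micro: 2 ⇒ (c0=0, c1=4, c2=2)
[Jacobi] macro 6: S0 reads c1=4 → after 1×micro: 0; S1 reads c0=0 → after 2×micro: 4; S2 reads c1=4 → after 3×micro: 2 ⇒ (c0=0, c1=4, c2=2)
[Gauss-Seidel] macro 1: S0 reads c1=2 → after 1×micro: -2; S1 reads c0=-2 → after 2×micro: 0; S2 reads c1=0 → after 3×micro: 0 ⇒ (c0=-2, c1=0, c2=0)
[Gauss-Seidel] macro 2: S0 reads c1=0 → after 1×micro: 0; S1 reads c0=0 → after 2×micro: 4; S2 reads c1=4 → after 3×micro: 1 ⇒ (c0=0, c1=4, c2=1)
[Gauss-Seidel] macro 3: S0 reads c1=4 → after 1×micro: 0; S1 reads c0=0 → after 2×micro: 4; S2 reads c1=4 → after 3×micro: 0 ⇒ (c0=0, c1=4, c2=0)
[Gauss-Seidel] macro 4: S0 reads c1=4 → after 1×micro: 0; S1 reads c0=0 → after 2×micro: 4; S2 reads c1=4 → after 3×micro: 1 ⇒ (c0=0, c1=4, c2=1)
[Gauss-Seidel] macro 5: S0 reads c1=4 → after 1×micro: 0; S1 reads c0=0 → after 2×micro: 4; S2 reads c1=4 → after 3×micro: 0 ⇒ (c0=0, c1=4, c2=0)
[Gauss-Seidel] macro 6: S0 reads c1=4 → after 1×micro: 0; S1 reads c0=0 → after 2×micro: 4; S2 reads c1=4 → after 3×micro: 1 ⇒ (c0=0, c1=4, c2=1)

first divergence at macro-step: 1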